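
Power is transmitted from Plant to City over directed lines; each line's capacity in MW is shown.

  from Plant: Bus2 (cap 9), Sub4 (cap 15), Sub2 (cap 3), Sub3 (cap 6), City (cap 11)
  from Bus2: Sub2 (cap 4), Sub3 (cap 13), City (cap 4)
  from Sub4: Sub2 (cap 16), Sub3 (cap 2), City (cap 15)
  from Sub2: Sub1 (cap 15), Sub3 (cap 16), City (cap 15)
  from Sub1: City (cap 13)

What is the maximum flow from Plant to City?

37

Augment Plant→City: bottleneck 11, flow now 11.
Augment Plant→Bus2→City: bottleneck 4, flow now 15.
Augment Plant→Sub4→City: bottleneck 15, flow now 30.
Augment Plant→Sub2→City: bottleneck 3, flow now 33.
Augment Plant→Bus2→Sub2→City: bottleneck 4, flow now 37.
No augmenting path remains; maximum flow = 37.
In the residual graph, reachable from Plant: {Plant, Bus2, Sub3}.
Min-cut edges: Plant→Sub4 (15), Plant→Sub2 (3), Plant→City (11), Bus2→Sub2 (4), Bus2→City (4); capacity 15 + 3 + 11 + 4 + 4 = 37.
This cut is saturated, so no flow can exceed 37.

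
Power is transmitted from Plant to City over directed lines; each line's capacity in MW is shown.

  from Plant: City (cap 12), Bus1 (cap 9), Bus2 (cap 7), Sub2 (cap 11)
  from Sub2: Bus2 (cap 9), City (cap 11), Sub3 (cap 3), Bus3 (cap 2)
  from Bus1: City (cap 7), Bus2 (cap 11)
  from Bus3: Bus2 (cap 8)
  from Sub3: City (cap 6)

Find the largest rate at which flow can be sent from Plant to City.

30

Augment Plant→City: bottleneck 12, flow now 12.
Augment Plant→Sub2→City: bottleneck 11, flow now 23.
Augment Plant→Bus1→City: bottleneck 7, flow now 30.
No augmenting path remains; maximum flow = 30.
In the residual graph, reachable from Plant: {Plant, Bus1, Bus2}.
Min-cut edges: Plant→Sub2 (11), Plant→City (12), Bus1→City (7); capacity 11 + 12 + 7 = 30.
This cut is saturated, so no flow can exceed 30.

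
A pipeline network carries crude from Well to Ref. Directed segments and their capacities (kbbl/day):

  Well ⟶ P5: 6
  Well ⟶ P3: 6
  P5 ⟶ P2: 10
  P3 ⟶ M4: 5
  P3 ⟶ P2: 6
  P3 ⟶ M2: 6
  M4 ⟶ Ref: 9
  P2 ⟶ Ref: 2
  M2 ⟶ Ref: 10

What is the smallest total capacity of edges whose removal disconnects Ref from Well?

Augment Well→P5→P2→Ref: bottleneck 2, flow now 2.
Augment Well→P3→M4→Ref: bottleneck 5, flow now 7.
Augment Well→P3→M2→Ref: bottleneck 1, flow now 8.
No augmenting path remains; maximum flow = 8.
By max-flow min-cut, the minimum cut capacity equals the max flow.
In the residual graph, reachable from Well: {Well, P5, P2}.
Min-cut edges: Well→P3 (6), P2→Ref (2); capacity 6 + 2 = 8.

8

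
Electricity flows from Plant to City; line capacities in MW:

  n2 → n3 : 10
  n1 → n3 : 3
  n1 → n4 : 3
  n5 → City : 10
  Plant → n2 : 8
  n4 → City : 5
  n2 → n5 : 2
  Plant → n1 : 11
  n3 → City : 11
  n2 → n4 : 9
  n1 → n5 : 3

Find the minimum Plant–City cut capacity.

Augment Plant→n1→n3→City: bottleneck 3, flow now 3.
Augment Plant→n1→n4→City: bottleneck 3, flow now 6.
Augment Plant→n1→n5→City: bottleneck 3, flow now 9.
Augment Plant→n2→n3→City: bottleneck 8, flow now 17.
No augmenting path remains; maximum flow = 17.
By max-flow min-cut, the minimum cut capacity equals the max flow.
In the residual graph, reachable from Plant: {Plant, n1}.
Min-cut edges: Plant→n2 (8), n1→n3 (3), n1→n4 (3), n1→n5 (3); capacity 8 + 3 + 3 + 3 = 17.

17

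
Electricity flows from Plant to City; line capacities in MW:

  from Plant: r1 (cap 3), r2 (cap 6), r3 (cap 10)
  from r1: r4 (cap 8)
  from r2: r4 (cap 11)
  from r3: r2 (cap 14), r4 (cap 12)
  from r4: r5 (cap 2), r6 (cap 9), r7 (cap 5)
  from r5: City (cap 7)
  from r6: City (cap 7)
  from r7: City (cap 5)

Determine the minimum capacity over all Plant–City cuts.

14

Augment Plant→r1→r4→r5→City: bottleneck 2, flow now 2.
Augment Plant→r1→r4→r6→City: bottleneck 1, flow now 3.
Augment Plant→r2→r4→r6→City: bottleneck 6, flow now 9.
Augment Plant→r3→r4→r7→City: bottleneck 5, flow now 14.
No augmenting path remains; maximum flow = 14.
By max-flow min-cut, the minimum cut capacity equals the max flow.
In the residual graph, reachable from Plant: {Plant, r1, r2, r3, r4, r6}.
Min-cut edges: r4→r5 (2), r4→r7 (5), r6→City (7); capacity 2 + 5 + 7 = 14.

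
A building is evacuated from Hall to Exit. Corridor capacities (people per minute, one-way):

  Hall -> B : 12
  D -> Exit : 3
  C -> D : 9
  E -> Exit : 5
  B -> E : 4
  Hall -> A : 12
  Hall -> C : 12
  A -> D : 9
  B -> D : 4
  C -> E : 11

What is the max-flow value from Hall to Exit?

Augment Hall→A→D→Exit: bottleneck 3, flow now 3.
Augment Hall→B→E→Exit: bottleneck 4, flow now 7.
Augment Hall→C→E→Exit: bottleneck 1, flow now 8.
No augmenting path remains; maximum flow = 8.
In the residual graph, reachable from Hall: {Hall, A, B, C, D, E}.
Min-cut edges: D→Exit (3), E→Exit (5); capacity 3 + 5 = 8.
This cut is saturated, so no flow can exceed 8.

8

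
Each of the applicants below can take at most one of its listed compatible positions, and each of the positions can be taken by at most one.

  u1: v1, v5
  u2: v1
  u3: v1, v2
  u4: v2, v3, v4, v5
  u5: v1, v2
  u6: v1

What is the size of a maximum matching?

4

Unit-capacity flow: source→left, listed edges, right→sink; max matching = max flow.
Augmenting path u1→v1 (+1); matched 1.
Augmenting path u3→v2 (+1); matched 2.
Augmenting path u4→v3 (+1); matched 3.
Augmenting path u2→v1→u1→v5 (+1); matched 4.
No augmenting path remains; maximum matching = 4.
König certificate: {u1, u4, v1, v2} is a vertex cover of size 4 (every listed pair touches it), so no matching can be larger.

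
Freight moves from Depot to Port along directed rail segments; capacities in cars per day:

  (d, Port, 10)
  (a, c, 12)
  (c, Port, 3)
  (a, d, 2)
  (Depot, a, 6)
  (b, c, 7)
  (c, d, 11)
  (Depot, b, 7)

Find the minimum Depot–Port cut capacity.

13

Augment Depot→a→c→Port: bottleneck 3, flow now 3.
Augment Depot→a→d→Port: bottleneck 2, flow now 5.
Augment Depot→a→c→d→Port: bottleneck 1, flow now 6.
Augment Depot→b→c→d→Port: bottleneck 7, flow now 13.
No augmenting path remains; maximum flow = 13.
By max-flow min-cut, the minimum cut capacity equals the max flow.
In the residual graph, reachable from Depot: {Depot}.
Min-cut edges: Depot→a (6), Depot→b (7); capacity 6 + 7 = 13.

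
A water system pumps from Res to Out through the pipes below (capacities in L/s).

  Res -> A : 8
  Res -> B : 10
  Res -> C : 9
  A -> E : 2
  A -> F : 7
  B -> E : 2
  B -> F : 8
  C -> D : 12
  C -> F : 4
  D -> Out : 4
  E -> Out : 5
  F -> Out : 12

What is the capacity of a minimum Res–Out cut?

Augment Res→A→E→Out: bottleneck 2, flow now 2.
Augment Res→A→F→Out: bottleneck 6, flow now 8.
Augment Res→B→E→Out: bottleneck 2, flow now 10.
Augment Res→B→F→Out: bottleneck 6, flow now 16.
Augment Res→C→D→Out: bottleneck 4, flow now 20.
No augmenting path remains; maximum flow = 20.
By max-flow min-cut, the minimum cut capacity equals the max flow.
In the residual graph, reachable from Res: {Res, A, B, C, D, F}.
Min-cut edges: A→E (2), B→E (2), D→Out (4), F→Out (12); capacity 2 + 2 + 4 + 12 = 20.

20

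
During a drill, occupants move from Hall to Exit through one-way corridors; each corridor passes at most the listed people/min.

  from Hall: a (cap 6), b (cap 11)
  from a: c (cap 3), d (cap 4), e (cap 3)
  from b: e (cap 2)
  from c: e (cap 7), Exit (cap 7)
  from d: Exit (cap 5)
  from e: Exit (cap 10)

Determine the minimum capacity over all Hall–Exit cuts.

Augment Hall→a→c→Exit: bottleneck 3, flow now 3.
Augment Hall→a→d→Exit: bottleneck 3, flow now 6.
Augment Hall→b→e→Exit: bottleneck 2, flow now 8.
No augmenting path remains; maximum flow = 8.
By max-flow min-cut, the minimum cut capacity equals the max flow.
In the residual graph, reachable from Hall: {Hall, b}.
Min-cut edges: Hall→a (6), b→e (2); capacity 6 + 2 = 8.

8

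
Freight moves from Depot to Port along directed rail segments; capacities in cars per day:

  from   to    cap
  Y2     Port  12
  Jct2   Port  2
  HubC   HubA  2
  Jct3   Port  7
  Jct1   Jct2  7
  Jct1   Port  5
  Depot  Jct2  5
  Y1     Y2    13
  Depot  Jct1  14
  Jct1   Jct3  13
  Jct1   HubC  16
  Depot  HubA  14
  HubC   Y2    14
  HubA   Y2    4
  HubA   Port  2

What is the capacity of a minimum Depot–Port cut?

Augment Depot→Jct1→Port: bottleneck 5, flow now 5.
Augment Depot→Jct2→Port: bottleneck 2, flow now 7.
Augment Depot→HubA→Port: bottleneck 2, flow now 9.
Augment Depot→Jct1→Jct3→Port: bottleneck 7, flow now 16.
Augment Depot→HubA→Y2→Port: bottleneck 4, flow now 20.
Augment Depot→Jct1→HubC→Y2→Port: bottleneck 2, flow now 22.
No augmenting path remains; maximum flow = 22.
By max-flow min-cut, the minimum cut capacity equals the max flow.
In the residual graph, reachable from Depot: {Depot, Jct2, HubA}.
Min-cut edges: Depot→Jct1 (14), Jct2→Port (2), HubA→Y2 (4), HubA→Port (2); capacity 14 + 2 + 4 + 2 = 22.

22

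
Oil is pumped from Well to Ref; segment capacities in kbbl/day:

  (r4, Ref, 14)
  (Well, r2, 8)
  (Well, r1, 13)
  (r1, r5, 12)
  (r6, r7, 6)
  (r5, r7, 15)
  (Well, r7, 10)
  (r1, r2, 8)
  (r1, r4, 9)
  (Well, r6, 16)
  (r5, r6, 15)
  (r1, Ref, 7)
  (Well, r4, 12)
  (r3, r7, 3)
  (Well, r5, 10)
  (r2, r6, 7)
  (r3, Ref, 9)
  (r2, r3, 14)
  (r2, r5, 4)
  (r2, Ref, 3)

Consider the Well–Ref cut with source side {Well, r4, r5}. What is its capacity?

91

Edges leaving {Well, r4, r5}: Well→r1 (13), Well→r2 (8), Well→r6 (16), Well→r7 (10), r4→Ref (14), r5→r6 (15), r5→r7 (15).
Cut capacity = 13 + 8 + 16 + 10 + 14 + 15 + 15 = 91.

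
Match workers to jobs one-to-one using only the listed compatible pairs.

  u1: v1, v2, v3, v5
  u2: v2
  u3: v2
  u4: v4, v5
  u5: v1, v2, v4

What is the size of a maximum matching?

Unit-capacity flow: source→left, listed edges, right→sink; max matching = max flow.
Augmenting path u1→v1 (+1); matched 1.
Augmenting path u2→v2 (+1); matched 2.
Augmenting path u4→v4 (+1); matched 3.
Augmenting path u5→v1→u1→v3 (+1); matched 4.
No augmenting path remains; maximum matching = 4.
König certificate: {u1, u4, u5, v2} is a vertex cover of size 4 (every listed pair touches it), so no matching can be larger.

4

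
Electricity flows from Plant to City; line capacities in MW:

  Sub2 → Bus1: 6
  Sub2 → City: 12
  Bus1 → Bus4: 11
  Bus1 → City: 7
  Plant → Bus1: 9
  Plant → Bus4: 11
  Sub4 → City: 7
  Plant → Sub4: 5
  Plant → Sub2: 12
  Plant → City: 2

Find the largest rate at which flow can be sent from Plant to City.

26

Augment Plant→City: bottleneck 2, flow now 2.
Augment Plant→Sub2→City: bottleneck 12, flow now 14.
Augment Plant→Bus1→City: bottleneck 7, flow now 21.
Augment Plant→Sub4→City: bottleneck 5, flow now 26.
No augmenting path remains; maximum flow = 26.
In the residual graph, reachable from Plant: {Plant, Bus1, Bus4}.
Min-cut edges: Plant→Sub2 (12), Plant→Sub4 (5), Plant→City (2), Bus1→City (7); capacity 12 + 5 + 2 + 7 = 26.
This cut is saturated, so no flow can exceed 26.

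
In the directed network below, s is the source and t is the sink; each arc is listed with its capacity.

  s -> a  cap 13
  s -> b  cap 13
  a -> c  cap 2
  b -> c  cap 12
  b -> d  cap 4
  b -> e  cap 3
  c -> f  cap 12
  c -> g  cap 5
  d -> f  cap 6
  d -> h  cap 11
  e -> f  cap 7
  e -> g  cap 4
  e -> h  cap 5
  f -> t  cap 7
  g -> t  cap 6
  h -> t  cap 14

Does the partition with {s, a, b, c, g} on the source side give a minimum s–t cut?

Given cut capacity: 4 + 3 + 12 + 6 = 25.
Augment s→a→c→f→t: bottleneck 2, flow now 2.
Augment s→b→c→f→t: bottleneck 5, flow now 7.
Augment s→b→c→g→t: bottleneck 5, flow now 12.
Augment s→b→d→h→t: bottleneck 3, flow now 15.
No augmenting path remains; maximum flow = 15.
In the residual graph, reachable from s: {s, a}.
Min-cut edges: s→b (13), a→c (2); capacity 13 + 2 = 15.
Cut capacity 25 exceeds the max flow 15, so it is not minimum.

No — its capacity is 25, but the minimum cut has capacity 15.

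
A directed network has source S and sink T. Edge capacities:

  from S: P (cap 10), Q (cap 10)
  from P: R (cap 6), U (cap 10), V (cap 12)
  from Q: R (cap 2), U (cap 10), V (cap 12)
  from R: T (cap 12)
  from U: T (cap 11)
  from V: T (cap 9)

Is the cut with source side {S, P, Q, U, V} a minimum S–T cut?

Given cut capacity: 6 + 2 + 11 + 9 = 28.
Augment S→P→R→T: bottleneck 6, flow now 6.
Augment S→P→U→T: bottleneck 4, flow now 10.
Augment S→Q→R→T: bottleneck 2, flow now 12.
Augment S→Q→U→T: bottleneck 7, flow now 19.
Augment S→Q→V→T: bottleneck 1, flow now 20.
No augmenting path remains; maximum flow = 20.
In the residual graph, reachable from S: {S}.
Min-cut edges: S→P (10), S→Q (10); capacity 10 + 10 = 20.
Cut capacity 28 exceeds the max flow 20, so it is not minimum.

No — its capacity is 28, but the minimum cut has capacity 20.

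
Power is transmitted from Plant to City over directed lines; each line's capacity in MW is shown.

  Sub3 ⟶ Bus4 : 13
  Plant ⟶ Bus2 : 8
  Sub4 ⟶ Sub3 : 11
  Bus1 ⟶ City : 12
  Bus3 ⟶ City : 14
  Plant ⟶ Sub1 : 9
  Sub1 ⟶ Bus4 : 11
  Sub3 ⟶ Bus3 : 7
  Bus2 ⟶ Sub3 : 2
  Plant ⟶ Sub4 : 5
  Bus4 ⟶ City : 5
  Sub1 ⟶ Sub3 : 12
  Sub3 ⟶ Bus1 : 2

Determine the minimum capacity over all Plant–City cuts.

14

Augment Plant→Sub1→Bus4→City: bottleneck 5, flow now 5.
Augment Plant→Sub1→Sub3→Bus3→City: bottleneck 4, flow now 9.
Augment Plant→Bus2→Sub3→Bus3→City: bottleneck 2, flow now 11.
Augment Plant→Sub4→Sub3→Bus3→City: bottleneck 1, flow now 12.
Augment Plant→Sub4→Sub3→Bus1→City: bottleneck 2, flow now 14.
No augmenting path remains; maximum flow = 14.
By max-flow min-cut, the minimum cut capacity equals the max flow.
In the residual graph, reachable from Plant: {Plant, Sub1, Bus2, Sub4, Sub3, Bus4}.
Min-cut edges: Sub3→Bus3 (7), Sub3→Bus1 (2), Bus4→City (5); capacity 7 + 2 + 5 = 14.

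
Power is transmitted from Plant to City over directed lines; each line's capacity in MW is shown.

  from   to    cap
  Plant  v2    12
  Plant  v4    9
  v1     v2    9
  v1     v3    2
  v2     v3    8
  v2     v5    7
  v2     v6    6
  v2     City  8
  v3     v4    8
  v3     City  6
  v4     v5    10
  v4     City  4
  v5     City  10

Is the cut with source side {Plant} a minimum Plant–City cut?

Yes — it is a minimum cut (capacity 21).

Given cut capacity: 12 + 9 = 21.
Augment Plant→v2→City: bottleneck 8, flow now 8.
Augment Plant→v4→City: bottleneck 4, flow now 12.
Augment Plant→v2→v3→City: bottleneck 4, flow now 16.
Augment Plant→v4→v5→City: bottleneck 5, flow now 21.
No augmenting path remains; maximum flow = 21.
Cut capacity 21 equals the max flow, so it is a minimum cut.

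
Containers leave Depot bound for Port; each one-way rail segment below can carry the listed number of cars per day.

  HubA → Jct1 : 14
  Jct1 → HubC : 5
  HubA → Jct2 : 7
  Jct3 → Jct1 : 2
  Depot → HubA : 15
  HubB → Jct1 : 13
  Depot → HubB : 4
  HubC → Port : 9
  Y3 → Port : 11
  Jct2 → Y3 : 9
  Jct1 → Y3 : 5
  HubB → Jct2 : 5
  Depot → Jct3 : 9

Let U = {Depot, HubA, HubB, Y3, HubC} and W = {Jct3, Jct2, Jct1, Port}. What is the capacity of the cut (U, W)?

68

Edges leaving {Depot, HubA, HubB, Y3, HubC}: Depot→Jct3 (9), HubA→Jct2 (7), HubA→Jct1 (14), HubB→Jct2 (5), HubB→Jct1 (13), Y3→Port (11), HubC→Port (9).
Cut capacity = 9 + 7 + 14 + 5 + 13 + 11 + 9 = 68.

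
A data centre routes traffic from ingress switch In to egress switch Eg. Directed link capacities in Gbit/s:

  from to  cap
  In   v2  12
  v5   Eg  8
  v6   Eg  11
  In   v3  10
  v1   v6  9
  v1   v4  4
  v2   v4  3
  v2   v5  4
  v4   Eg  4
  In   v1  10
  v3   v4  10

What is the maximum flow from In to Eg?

17

Augment In→v1→v4→Eg: bottleneck 4, flow now 4.
Augment In→v1→v6→Eg: bottleneck 6, flow now 10.
Augment In→v2→v5→Eg: bottleneck 4, flow now 14.
Augment In→v2→v4→v1→v6→Eg: bottleneck 3, flow now 17. (uses reverse residual edge)
No augmenting path remains; maximum flow = 17.
In the residual graph, reachable from In: {In, v1, v2, v3, v4}.
Min-cut edges: v1→v6 (9), v2→v5 (4), v4→Eg (4); capacity 9 + 4 + 4 = 17.
This cut is saturated, so no flow can exceed 17.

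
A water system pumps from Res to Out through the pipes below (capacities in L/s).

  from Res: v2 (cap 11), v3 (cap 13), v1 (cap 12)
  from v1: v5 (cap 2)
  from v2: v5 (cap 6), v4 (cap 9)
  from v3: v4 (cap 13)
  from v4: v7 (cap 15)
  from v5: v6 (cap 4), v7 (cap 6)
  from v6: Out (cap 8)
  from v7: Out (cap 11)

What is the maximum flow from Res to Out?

Augment Res→v1→v5→v6→Out: bottleneck 2, flow now 2.
Augment Res→v2→v4→v7→Out: bottleneck 9, flow now 11.
Augment Res→v2→v5→v6→Out: bottleneck 2, flow now 13.
Augment Res→v3→v4→v7→Out: bottleneck 2, flow now 15.
No augmenting path remains; maximum flow = 15.
In the residual graph, reachable from Res: {Res, v1, v2, v3, v4, v5, v7}.
Min-cut edges: v5→v6 (4), v7→Out (11); capacity 4 + 11 = 15.
This cut is saturated, so no flow can exceed 15.

15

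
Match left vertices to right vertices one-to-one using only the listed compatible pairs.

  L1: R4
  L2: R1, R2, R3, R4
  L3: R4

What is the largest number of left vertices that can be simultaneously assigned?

2

Unit-capacity flow: source→left, listed edges, right→sink; max matching = max flow.
Augmenting path L1→R4 (+1); matched 1.
Augmenting path L2→R1 (+1); matched 2.
No augmenting path remains; maximum matching = 2.
König certificate: {L2, R4} is a vertex cover of size 2 (every listed pair touches it), so no matching can be larger.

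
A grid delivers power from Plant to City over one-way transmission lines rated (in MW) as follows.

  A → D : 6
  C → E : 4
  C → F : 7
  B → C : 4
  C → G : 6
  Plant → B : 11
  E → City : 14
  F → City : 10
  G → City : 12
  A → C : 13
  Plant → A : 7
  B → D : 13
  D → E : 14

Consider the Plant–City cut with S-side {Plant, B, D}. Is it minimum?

Given cut capacity: 7 + 4 + 14 = 25.
Augment Plant→A→C→E→City: bottleneck 4, flow now 4.
Augment Plant→A→C→F→City: bottleneck 3, flow now 7.
Augment Plant→B→C→F→City: bottleneck 4, flow now 11.
Augment Plant→B→D→E→City: bottleneck 7, flow now 18.
No augmenting path remains; maximum flow = 18.
In the residual graph, reachable from Plant: {Plant}.
Min-cut edges: Plant→A (7), Plant→B (11); capacity 7 + 11 = 18.
Cut capacity 25 exceeds the max flow 18, so it is not minimum.

No — its capacity is 25, but the minimum cut has capacity 18.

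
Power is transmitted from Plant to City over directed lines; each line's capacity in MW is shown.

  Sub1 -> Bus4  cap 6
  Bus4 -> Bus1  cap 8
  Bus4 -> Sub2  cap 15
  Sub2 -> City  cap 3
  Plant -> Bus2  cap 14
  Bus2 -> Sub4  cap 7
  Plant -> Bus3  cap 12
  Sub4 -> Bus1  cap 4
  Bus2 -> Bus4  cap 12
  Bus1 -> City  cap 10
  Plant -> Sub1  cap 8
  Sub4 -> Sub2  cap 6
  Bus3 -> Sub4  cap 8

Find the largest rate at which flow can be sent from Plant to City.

Augment Plant→Sub1→Bus4→Sub2→City: bottleneck 3, flow now 3.
Augment Plant→Sub1→Bus4→Bus1→City: bottleneck 3, flow now 6.
Augment Plant→Bus3→Sub4→Bus1→City: bottleneck 4, flow now 10.
Augment Plant→Bus2→Bus4→Bus1→City: bottleneck 3, flow now 13.
No augmenting path remains; maximum flow = 13.
In the residual graph, reachable from Plant: {Plant, Sub1, Bus3, Bus2, Sub4, Bus4, Sub2, Bus1}.
Min-cut edges: Sub2→City (3), Bus1→City (10); capacity 3 + 10 = 13.
This cut is saturated, so no flow can exceed 13.

13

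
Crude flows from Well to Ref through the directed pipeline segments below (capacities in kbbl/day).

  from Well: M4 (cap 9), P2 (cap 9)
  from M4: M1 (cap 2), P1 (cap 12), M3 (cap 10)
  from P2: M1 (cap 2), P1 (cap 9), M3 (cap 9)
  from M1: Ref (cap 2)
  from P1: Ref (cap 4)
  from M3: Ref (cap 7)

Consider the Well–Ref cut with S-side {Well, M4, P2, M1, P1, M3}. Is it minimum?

Given cut capacity: 2 + 4 + 7 = 13.
Augment Well→M4→M1→Ref: bottleneck 2, flow now 2.
Augment Well→M4→P1→Ref: bottleneck 4, flow now 6.
Augment Well→M4→M3→Ref: bottleneck 3, flow now 9.
Augment Well→P2→M3→Ref: bottleneck 4, flow now 13.
No augmenting path remains; maximum flow = 13.
Cut capacity 13 equals the max flow, so it is a minimum cut.

Yes — it is a minimum cut (capacity 13).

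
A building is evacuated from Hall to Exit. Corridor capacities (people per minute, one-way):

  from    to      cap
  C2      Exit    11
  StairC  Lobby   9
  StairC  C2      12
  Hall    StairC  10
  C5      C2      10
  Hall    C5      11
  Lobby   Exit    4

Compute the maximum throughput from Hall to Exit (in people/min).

Augment Hall→StairC→Lobby→Exit: bottleneck 4, flow now 4.
Augment Hall→StairC→C2→Exit: bottleneck 6, flow now 10.
Augment Hall→C5→C2→Exit: bottleneck 5, flow now 15.
No augmenting path remains; maximum flow = 15.
In the residual graph, reachable from Hall: {Hall, StairC, C5, Lobby, C2}.
Min-cut edges: Lobby→Exit (4), C2→Exit (11); capacity 4 + 11 = 15.
This cut is saturated, so no flow can exceed 15.

15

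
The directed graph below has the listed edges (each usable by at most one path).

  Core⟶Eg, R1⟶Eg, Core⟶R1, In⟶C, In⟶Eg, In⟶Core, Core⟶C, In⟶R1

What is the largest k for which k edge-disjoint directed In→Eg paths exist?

Assign every edge capacity 1; by Menger, the answer equals the max flow.
Path In→Eg (+1); total 1.
Path In→Core→Eg (+1); total 2.
Path In→R1→Eg (+1); total 3.
No residual In→Eg path; max flow = 3.
Certifying cut of size 3: {In→Core, In→Eg, In→R1}.

3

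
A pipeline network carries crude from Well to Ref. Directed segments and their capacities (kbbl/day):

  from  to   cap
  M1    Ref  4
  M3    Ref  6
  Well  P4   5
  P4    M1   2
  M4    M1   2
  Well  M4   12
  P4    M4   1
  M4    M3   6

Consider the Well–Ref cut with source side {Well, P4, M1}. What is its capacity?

Edges leaving {Well, P4, M1}: Well→M4 (12), P4→M4 (1), M1→Ref (4).
Cut capacity = 12 + 1 + 4 = 17.

17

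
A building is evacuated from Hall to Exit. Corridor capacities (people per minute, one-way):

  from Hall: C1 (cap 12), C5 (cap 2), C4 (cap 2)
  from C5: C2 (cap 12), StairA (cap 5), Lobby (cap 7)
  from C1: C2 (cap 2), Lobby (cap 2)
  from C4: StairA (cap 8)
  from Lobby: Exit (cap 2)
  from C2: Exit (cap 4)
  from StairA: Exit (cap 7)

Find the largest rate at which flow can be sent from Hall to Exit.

Augment Hall→C5→Lobby→Exit: bottleneck 2, flow now 2.
Augment Hall→C1→C2→Exit: bottleneck 2, flow now 4.
Augment Hall→C4→StairA→Exit: bottleneck 2, flow now 6.
Augment Hall→C1→Lobby→C5→C2→Exit: bottleneck 2, flow now 8. (uses reverse residual edge)
No augmenting path remains; maximum flow = 8.
In the residual graph, reachable from Hall: {Hall, C1}.
Min-cut edges: Hall→C5 (2), Hall→C4 (2), C1→Lobby (2), C1→C2 (2); capacity 2 + 2 + 2 + 2 = 8.
This cut is saturated, so no flow can exceed 8.

8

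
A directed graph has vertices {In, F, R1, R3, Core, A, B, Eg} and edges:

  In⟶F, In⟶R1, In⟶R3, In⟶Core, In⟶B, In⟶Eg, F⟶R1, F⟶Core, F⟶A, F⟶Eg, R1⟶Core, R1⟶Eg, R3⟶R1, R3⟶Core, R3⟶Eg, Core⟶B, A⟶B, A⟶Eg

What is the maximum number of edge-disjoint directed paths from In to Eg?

Assign every edge capacity 1; by Menger, the answer equals the max flow.
Path In→Eg (+1); total 1.
Path In→F→Eg (+1); total 2.
Path In→R1→Eg (+1); total 3.
Path In→R3→Eg (+1); total 4.
No residual In→Eg path; max flow = 4.
Certifying cut of size 4: {In→Eg, In→F, In→R1, In→R3}.

4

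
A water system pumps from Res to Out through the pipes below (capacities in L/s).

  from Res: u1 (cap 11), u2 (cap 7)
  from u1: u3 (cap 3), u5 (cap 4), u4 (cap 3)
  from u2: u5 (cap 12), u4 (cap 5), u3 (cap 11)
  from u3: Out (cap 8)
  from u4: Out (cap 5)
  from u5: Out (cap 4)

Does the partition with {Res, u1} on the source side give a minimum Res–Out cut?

Given cut capacity: 7 + 3 + 3 + 4 = 17.
Augment Res→u1→u3→Out: bottleneck 3, flow now 3.
Augment Res→u1→u4→Out: bottleneck 3, flow now 6.
Augment Res→u1→u5→Out: bottleneck 4, flow now 10.
Augment Res→u2→u3→Out: bottleneck 5, flow now 15.
Augment Res→u2→u4→Out: bottleneck 2, flow now 17.
No augmenting path remains; maximum flow = 17.
Cut capacity 17 equals the max flow, so it is a minimum cut.

Yes — it is a minimum cut (capacity 17).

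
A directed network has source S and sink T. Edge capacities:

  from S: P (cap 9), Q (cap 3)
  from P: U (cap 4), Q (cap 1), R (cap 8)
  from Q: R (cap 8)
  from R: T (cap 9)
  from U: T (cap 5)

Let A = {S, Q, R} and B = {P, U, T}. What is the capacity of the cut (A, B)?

Edges leaving {S, Q, R}: S→P (9), R→T (9).
Cut capacity = 9 + 9 = 18.

18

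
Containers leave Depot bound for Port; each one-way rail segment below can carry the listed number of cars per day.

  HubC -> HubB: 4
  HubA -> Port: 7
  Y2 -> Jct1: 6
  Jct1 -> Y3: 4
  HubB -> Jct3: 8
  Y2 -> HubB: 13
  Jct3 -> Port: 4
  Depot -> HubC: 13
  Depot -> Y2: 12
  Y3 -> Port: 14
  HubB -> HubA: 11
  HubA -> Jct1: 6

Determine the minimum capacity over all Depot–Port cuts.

15

Augment Depot→Y2→HubB→HubA→Port: bottleneck 7, flow now 7.
Augment Depot→Y2→HubB→Jct3→Port: bottleneck 4, flow now 11.
Augment Depot→Y2→Jct1→Y3→Port: bottleneck 1, flow now 12.
Augment Depot→HubC→HubB→Y2→Jct1→Y3→Port: bottleneck 3, flow now 15. (uses reverse residual edge)
No augmenting path remains; maximum flow = 15.
By max-flow min-cut, the minimum cut capacity equals the max flow.
In the residual graph, reachable from Depot: {Depot, Y2, HubC, HubB, Jct1, HubA, Jct3}.
Min-cut edges: Jct1→Y3 (4), HubA→Port (7), Jct3→Port (4); capacity 4 + 7 + 4 = 15.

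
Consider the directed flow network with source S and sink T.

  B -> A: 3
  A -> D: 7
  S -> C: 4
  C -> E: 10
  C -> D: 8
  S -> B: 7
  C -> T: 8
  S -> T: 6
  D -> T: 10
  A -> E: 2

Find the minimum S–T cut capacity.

Augment S→T: bottleneck 6, flow now 6.
Augment S→C→T: bottleneck 4, flow now 10.
Augment S→B→A→D→T: bottleneck 3, flow now 13.
No augmenting path remains; maximum flow = 13.
By max-flow min-cut, the minimum cut capacity equals the max flow.
In the residual graph, reachable from S: {S, B}.
Min-cut edges: S→C (4), S→T (6), B→A (3); capacity 4 + 6 + 3 = 13.

13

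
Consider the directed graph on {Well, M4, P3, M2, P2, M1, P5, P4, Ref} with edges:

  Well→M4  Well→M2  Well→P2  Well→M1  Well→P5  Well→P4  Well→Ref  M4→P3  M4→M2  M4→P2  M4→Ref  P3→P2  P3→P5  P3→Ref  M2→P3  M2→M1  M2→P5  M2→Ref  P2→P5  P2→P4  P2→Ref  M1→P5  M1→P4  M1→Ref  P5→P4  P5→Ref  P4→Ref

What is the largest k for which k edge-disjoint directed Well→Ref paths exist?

7

Assign every edge capacity 1; by Menger, the answer equals the max flow.
Path Well→Ref (+1); total 1.
Path Well→M4→Ref (+1); total 2.
Path Well→M2→Ref (+1); total 3.
Path Well→P2→Ref (+1); total 4.
Path Well→M1→Ref (+1); total 5.
Path Well→P5→Ref (+1); total 6.
Path Well→P4→Ref (+1); total 7.
No residual Well→Ref path; max flow = 7.
Certifying cut of size 7: {Well→M1, Well→M2, Well→M4, Well→P2, Well→P4, Well→P5, Well→Ref}.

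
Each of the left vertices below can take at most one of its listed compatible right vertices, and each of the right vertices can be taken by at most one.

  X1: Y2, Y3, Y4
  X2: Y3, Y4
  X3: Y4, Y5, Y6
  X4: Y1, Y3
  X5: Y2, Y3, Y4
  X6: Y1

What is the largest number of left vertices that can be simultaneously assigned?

5

Unit-capacity flow: source→left, listed edges, right→sink; max matching = max flow.
Augmenting path X1→Y2 (+1); matched 1.
Augmenting path X2→Y3 (+1); matched 2.
Augmenting path X3→Y4 (+1); matched 3.
Augmenting path X4→Y1 (+1); matched 4.
Augmenting path X5→Y4→X3→Y5 (+1); matched 5.
No augmenting path remains; maximum matching = 5.
König certificate: {X3, Y1, Y2, Y3, Y4} is a vertex cover of size 5 (every listed pair touches it), so no matching can be larger.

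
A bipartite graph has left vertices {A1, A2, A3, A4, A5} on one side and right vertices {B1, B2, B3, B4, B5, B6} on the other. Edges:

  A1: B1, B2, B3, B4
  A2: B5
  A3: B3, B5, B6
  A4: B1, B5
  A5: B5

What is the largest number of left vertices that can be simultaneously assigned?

4

Unit-capacity flow: source→left, listed edges, right→sink; max matching = max flow.
Augmenting path A1→B1 (+1); matched 1.
Augmenting path A2→B5 (+1); matched 2.
Augmenting path A3→B3 (+1); matched 3.
Augmenting path A4→B1→A1→B2 (+1); matched 4.
No augmenting path remains; maximum matching = 4.
König certificate: {A1, A3, A4, B5} is a vertex cover of size 4 (every listed pair touches it), so no matching can be larger.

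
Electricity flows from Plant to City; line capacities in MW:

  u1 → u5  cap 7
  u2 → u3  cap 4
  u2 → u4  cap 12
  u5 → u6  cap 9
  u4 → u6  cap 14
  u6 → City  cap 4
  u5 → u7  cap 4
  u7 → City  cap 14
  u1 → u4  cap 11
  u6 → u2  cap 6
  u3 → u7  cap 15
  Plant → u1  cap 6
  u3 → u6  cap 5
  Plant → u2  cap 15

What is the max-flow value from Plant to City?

Augment Plant→u1→u4→u6→City: bottleneck 4, flow now 4.
Augment Plant→u1→u5→u7→City: bottleneck 2, flow now 6.
Augment Plant→u2→u3→u7→City: bottleneck 4, flow now 10.
Augment Plant→u2→u4→u1→u5→u7→City: bottleneck 2, flow now 12. (uses reverse residual edge)
No augmenting path remains; maximum flow = 12.
In the residual graph, reachable from Plant: {Plant, u1, u2, u4, u5, u6}.
Min-cut edges: u2→u3 (4), u5→u7 (4), u6→City (4); capacity 4 + 4 + 4 = 12.
This cut is saturated, so no flow can exceed 12.

12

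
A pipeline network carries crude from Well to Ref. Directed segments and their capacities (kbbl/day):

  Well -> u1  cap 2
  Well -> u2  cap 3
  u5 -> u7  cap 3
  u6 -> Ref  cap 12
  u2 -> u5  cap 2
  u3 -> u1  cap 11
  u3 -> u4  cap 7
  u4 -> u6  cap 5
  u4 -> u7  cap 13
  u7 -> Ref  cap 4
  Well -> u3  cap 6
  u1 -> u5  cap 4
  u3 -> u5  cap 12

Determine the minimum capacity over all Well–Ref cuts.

Augment Well→u1→u5→u7→Ref: bottleneck 2, flow now 2.
Augment Well→u2→u5→u7→Ref: bottleneck 1, flow now 3.
Augment Well→u3→u4→u6→Ref: bottleneck 5, flow now 8.
Augment Well→u3→u4→u7→Ref: bottleneck 1, flow now 9.
No augmenting path remains; maximum flow = 9.
By max-flow min-cut, the minimum cut capacity equals the max flow.
In the residual graph, reachable from Well: {Well, u1, u2, u5}.
Min-cut edges: Well→u3 (6), u5→u7 (3); capacity 6 + 3 = 9.

9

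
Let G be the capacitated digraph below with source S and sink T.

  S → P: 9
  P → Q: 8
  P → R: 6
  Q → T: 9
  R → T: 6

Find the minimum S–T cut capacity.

Augment S→P→Q→T: bottleneck 8, flow now 8.
Augment S→P→R→T: bottleneck 1, flow now 9.
No augmenting path remains; maximum flow = 9.
By max-flow min-cut, the minimum cut capacity equals the max flow.
In the residual graph, reachable from S: {S}.
Min-cut edges: S→P (9); capacity 9 = 9.

9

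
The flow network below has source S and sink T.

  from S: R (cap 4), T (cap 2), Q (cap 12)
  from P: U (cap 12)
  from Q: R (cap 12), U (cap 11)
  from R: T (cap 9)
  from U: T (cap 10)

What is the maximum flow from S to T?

18

Augment S→T: bottleneck 2, flow now 2.
Augment S→R→T: bottleneck 4, flow now 6.
Augment S→Q→R→T: bottleneck 5, flow now 11.
Augment S→Q→U→T: bottleneck 7, flow now 18.
No augmenting path remains; maximum flow = 18.
In the residual graph, reachable from S: {S}.
Min-cut edges: S→Q (12), S→R (4), S→T (2); capacity 12 + 4 + 2 = 18.
This cut is saturated, so no flow can exceed 18.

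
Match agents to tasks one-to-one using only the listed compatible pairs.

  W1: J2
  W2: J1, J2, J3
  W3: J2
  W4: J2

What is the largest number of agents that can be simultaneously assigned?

Unit-capacity flow: source→left, listed edges, right→sink; max matching = max flow.
Augmenting path W1→J2 (+1); matched 1.
Augmenting path W2→J1 (+1); matched 2.
No augmenting path remains; maximum matching = 2.
König certificate: {W2, J2} is a vertex cover of size 2 (every listed pair touches it), so no matching can be larger.

2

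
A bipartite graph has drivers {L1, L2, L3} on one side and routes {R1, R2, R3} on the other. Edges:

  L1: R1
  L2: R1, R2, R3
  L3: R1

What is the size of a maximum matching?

2

Unit-capacity flow: source→left, listed edges, right→sink; max matching = max flow.
Augmenting path L1→R1 (+1); matched 1.
Augmenting path L2→R2 (+1); matched 2.
No augmenting path remains; maximum matching = 2.
König certificate: {L2, R1} is a vertex cover of size 2 (every listed pair touches it), so no matching can be larger.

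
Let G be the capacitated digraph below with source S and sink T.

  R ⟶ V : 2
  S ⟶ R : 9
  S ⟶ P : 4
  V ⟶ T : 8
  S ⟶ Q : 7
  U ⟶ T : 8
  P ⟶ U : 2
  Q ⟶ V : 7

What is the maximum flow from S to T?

10

Augment S→P→U→T: bottleneck 2, flow now 2.
Augment S→Q→V→T: bottleneck 7, flow now 9.
Augment S→R→V→T: bottleneck 1, flow now 10.
No augmenting path remains; maximum flow = 10.
In the residual graph, reachable from S: {S, P, Q, R, V}.
Min-cut edges: P→U (2), V→T (8); capacity 2 + 8 = 10.
This cut is saturated, so no flow can exceed 10.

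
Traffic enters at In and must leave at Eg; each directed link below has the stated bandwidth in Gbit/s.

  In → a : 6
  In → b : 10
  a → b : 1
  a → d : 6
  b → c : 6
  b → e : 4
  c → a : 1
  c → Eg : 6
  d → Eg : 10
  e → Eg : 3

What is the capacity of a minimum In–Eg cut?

15

Augment In→a→d→Eg: bottleneck 6, flow now 6.
Augment In→b→c→Eg: bottleneck 6, flow now 12.
Augment In→b→e→Eg: bottleneck 3, flow now 15.
No augmenting path remains; maximum flow = 15.
By max-flow min-cut, the minimum cut capacity equals the max flow.
In the residual graph, reachable from In: {In, b, e}.
Min-cut edges: In→a (6), b→c (6), e→Eg (3); capacity 6 + 6 + 3 = 15.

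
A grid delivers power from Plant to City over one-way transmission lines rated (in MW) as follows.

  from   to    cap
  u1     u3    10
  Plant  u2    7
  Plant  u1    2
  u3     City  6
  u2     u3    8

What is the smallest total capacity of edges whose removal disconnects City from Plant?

Augment Plant→u1→u3→City: bottleneck 2, flow now 2.
Augment Plant→u2→u3→City: bottleneck 4, flow now 6.
No augmenting path remains; maximum flow = 6.
By max-flow min-cut, the minimum cut capacity equals the max flow.
In the residual graph, reachable from Plant: {Plant, u1, u2, u3}.
Min-cut edges: u3→City (6); capacity 6 = 6.

6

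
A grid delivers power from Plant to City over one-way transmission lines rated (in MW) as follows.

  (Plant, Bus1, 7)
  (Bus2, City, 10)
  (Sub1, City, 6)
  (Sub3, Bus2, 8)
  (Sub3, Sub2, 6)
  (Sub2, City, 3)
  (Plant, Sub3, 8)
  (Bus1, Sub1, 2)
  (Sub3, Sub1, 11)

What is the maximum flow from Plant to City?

10

Augment Plant→Sub3→Sub2→City: bottleneck 3, flow now 3.
Augment Plant→Sub3→Sub1→City: bottleneck 5, flow now 8.
Augment Plant→Bus1→Sub1→City: bottleneck 1, flow now 9.
Augment Plant→Bus1→Sub1→Sub3→Bus2→City: bottleneck 1, flow now 10. (uses reverse residual edge)
No augmenting path remains; maximum flow = 10.
In the residual graph, reachable from Plant: {Plant, Bus1}.
Min-cut edges: Plant→Sub3 (8), Bus1→Sub1 (2); capacity 8 + 2 = 10.
This cut is saturated, so no flow can exceed 10.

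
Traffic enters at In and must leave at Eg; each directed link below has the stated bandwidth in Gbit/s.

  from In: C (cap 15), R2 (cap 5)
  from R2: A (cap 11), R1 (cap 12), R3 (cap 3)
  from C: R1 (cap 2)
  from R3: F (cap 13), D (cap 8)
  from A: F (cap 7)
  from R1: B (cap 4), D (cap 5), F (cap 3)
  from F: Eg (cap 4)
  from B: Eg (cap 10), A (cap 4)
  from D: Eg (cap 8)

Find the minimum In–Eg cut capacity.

Augment In→R2→R3→F→Eg: bottleneck 3, flow now 3.
Augment In→R2→A→F→Eg: bottleneck 1, flow now 4.
Augment In→R2→R1→B→Eg: bottleneck 1, flow now 5.
Augment In→C→R1→B→Eg: bottleneck 2, flow now 7.
No augmenting path remains; maximum flow = 7.
By max-flow min-cut, the minimum cut capacity equals the max flow.
In the residual graph, reachable from In: {In, C}.
Min-cut edges: In→R2 (5), C→R1 (2); capacity 5 + 2 = 7.

7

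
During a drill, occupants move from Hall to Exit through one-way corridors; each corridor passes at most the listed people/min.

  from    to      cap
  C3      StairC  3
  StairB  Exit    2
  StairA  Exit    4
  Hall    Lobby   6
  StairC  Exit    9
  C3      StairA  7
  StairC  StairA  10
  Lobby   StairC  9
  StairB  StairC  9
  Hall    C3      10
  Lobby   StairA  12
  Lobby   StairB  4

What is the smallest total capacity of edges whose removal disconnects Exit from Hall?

Augment Hall→Lobby→StairB→Exit: bottleneck 2, flow now 2.
Augment Hall→Lobby→StairC→Exit: bottleneck 4, flow now 6.
Augment Hall→C3→StairC→Exit: bottleneck 3, flow now 9.
Augment Hall→C3→StairA→Exit: bottleneck 4, flow now 13.
No augmenting path remains; maximum flow = 13.
By max-flow min-cut, the minimum cut capacity equals the max flow.
In the residual graph, reachable from Hall: {Hall, C3, StairA}.
Min-cut edges: Hall→Lobby (6), C3→StairC (3), StairA→Exit (4); capacity 6 + 3 + 4 = 13.

13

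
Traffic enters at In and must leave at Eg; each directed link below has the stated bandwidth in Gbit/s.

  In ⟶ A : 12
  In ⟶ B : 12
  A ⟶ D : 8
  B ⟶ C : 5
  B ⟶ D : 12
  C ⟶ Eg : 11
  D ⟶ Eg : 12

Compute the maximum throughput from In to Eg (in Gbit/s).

17

Augment In→A→D→Eg: bottleneck 8, flow now 8.
Augment In→B→C→Eg: bottleneck 5, flow now 13.
Augment In→B→D→Eg: bottleneck 4, flow now 17.
No augmenting path remains; maximum flow = 17.
In the residual graph, reachable from In: {In, A, B, D}.
Min-cut edges: B→C (5), D→Eg (12); capacity 5 + 12 = 17.
This cut is saturated, so no flow can exceed 17.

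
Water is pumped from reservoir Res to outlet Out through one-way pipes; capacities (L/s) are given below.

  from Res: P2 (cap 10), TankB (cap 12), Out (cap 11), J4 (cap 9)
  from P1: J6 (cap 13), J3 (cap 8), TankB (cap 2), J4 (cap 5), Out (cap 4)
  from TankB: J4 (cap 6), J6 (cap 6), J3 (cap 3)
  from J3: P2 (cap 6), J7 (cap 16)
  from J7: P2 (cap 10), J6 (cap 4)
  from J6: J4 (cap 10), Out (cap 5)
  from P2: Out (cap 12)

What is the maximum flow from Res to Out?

28

Augment Res→Out: bottleneck 11, flow now 11.
Augment Res→P2→Out: bottleneck 10, flow now 21.
Augment Res→TankB→J6→Out: bottleneck 5, flow now 26.
Augment Res→TankB→J3→P2→Out: bottleneck 2, flow now 28.
No augmenting path remains; maximum flow = 28.
In the residual graph, reachable from Res: {Res, TankB, J3, J7, J6, J4, P2}.
Min-cut edges: Res→Out (11), J6→Out (5), P2→Out (12); capacity 11 + 5 + 12 = 28.
This cut is saturated, so no flow can exceed 28.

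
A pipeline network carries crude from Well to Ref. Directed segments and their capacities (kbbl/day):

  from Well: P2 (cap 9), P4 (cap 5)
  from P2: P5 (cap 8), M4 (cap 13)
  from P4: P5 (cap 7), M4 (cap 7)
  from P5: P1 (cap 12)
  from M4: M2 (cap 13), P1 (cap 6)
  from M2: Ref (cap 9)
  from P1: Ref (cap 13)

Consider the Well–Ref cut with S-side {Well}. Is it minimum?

Yes — it is a minimum cut (capacity 14).

Given cut capacity: 9 + 5 = 14.
Augment Well→P2→P5→P1→Ref: bottleneck 8, flow now 8.
Augment Well→P2→M4→M2→Ref: bottleneck 1, flow now 9.
Augment Well→P4→P5→P1→Ref: bottleneck 4, flow now 13.
Augment Well→P4→M4→M2→Ref: bottleneck 1, flow now 14.
No augmenting path remains; maximum flow = 14.
Cut capacity 14 equals the max flow, so it is a minimum cut.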